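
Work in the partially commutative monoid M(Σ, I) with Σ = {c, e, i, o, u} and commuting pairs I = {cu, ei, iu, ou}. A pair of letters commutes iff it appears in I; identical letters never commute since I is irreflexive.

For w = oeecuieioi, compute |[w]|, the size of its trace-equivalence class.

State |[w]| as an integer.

9

0(o) covers ∅
1(e) covers 0:o
2(e) covers 1:e
3(c) covers 2:e
4(u) covers 2:e
5(i) covers 3:c
6(e) covers 3:c, 4:u
7(i) covers 5:i
8(o) covers 6:e, 7:i
9(i) covers 8:o
floor of heap: 0:o
completions by unplaced set U, small U first (add the entries for U minus each lowest piece of U):
  |U|=1: {9}:1
  |U|=2: {8,9}:1
  |U|=3: {6,8,9}:1  {7,8,9}:1
  |U|=4: {4,6,8,9}:1  {5,7,8,9}:1  {6,7,8,9}:2
  |U|=5: {4,6,7,8,9}:3  {5,6,7,8,9}:3
  |U|=6: {3,5,6,7,8,9}:3  {4,5,6,7,8,9}:6
  |U|=7: {3,4,5,6,7,8,9}:9
  |U|=8: {2,3,4,5,6,7,8,9}:9
  start at 0(o): 9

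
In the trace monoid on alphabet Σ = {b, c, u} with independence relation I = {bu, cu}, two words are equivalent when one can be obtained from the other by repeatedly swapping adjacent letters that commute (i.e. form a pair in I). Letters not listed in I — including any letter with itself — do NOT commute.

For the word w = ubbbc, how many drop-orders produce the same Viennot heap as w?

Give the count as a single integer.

#0=u has no predecessor
#1=b has no predecessor
#2=b depends on [1:b]
#3=b depends on [2:b]
#4=c depends on [3:b]
sources: [0:u, 1:b]
N(rest) = Σ N(rest − s) over sources s of rest; N(one piece) = 1:
  size 1 → [0]=1  [4]=1
  size 2 → [0,4]=2  [3,4]=1
  size 3 → [0,3,4]=3  [2,3,4]=1
  first=0(u) contributes 1
  first=1(b) contributes 4
|[w]| = 5

5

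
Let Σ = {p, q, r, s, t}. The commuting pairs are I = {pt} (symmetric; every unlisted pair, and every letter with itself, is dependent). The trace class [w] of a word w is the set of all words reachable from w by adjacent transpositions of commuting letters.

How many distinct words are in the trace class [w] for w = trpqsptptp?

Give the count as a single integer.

0(t) covers ∅
1(r) covers 0:t
2(p) covers 1:r
3(q) covers 2:p
4(s) covers 3:q
5(p) covers 4:s
6(t) covers 4:s
7(p) covers 5:p
8(t) covers 6:t
9(p) covers 7:p
floor of heap: 0:t
completions by unplaced set U, small U first (add the entries for U minus each lowest piece of U):
  |U|=1: {8}:1  {9}:1
  |U|=2: {6,8}:1  {7,9}:1  {8,9}:2
  |U|=3: {5,7,9}:1  {6,8,9}:3  {7,8,9}:3
  |U|=4: {5,7,8,9}:4  {6,7,8,9}:6
  |U|=5: {5,6,7,8,9}:10
  |U|=6: {4,5,6,7,8,9}:10
  |U|=7: {3,4,5,6,7,8,9}:10
  |U|=8: {2,3,4,5,6,7,8,9}:10
  start at 0(t): 10

10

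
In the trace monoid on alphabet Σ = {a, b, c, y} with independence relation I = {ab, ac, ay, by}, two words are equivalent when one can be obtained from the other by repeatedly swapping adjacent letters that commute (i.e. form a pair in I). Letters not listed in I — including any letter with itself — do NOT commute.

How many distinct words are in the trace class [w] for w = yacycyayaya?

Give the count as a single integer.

330

drop 0:y onto floor
drop 1:a onto floor
drop 2:c onto {0:y}
drop 3:y onto {2:c}
drop 4:c onto {3:y}
drop 5:y onto {4:c}
drop 6:a onto {1:a}
drop 7:y onto {5:y}
drop 8:a onto {6:a}
drop 9:y onto {7:y}
drop 10:a onto {8:a}
ground layer = {0:y, 1:a}
drop-orders for the pieces not yet dropped (sum over which currently-grounded one goes next):
  1 to go: {9} 1  {10} 1
  2 to go: {7,9} 1  {8,10} 1  {9,10} 2
  3 to go: {5,7,9} 1  {6,8,10} 1  {7,9,10} 3  {8,9,10} 3
  4 to go: {1,6,8,10} 1  {4,5,7,9} 1  {5,7,9,10} 4  {6,8,9,10} 4  {7,8,9,10} 6
  5 to go: {1,6,8,9,10} 5  {3,4,5,7,9} 1  {4,5,7,9,10} 5  {5,7,8,9,10} 10  {6,7,8,9,10} 10
  6 to go: {1,6,7,8,9,10} 15  {2,3,4,5,7,9} 1  {3,4,5,7,9,10} 6  {4,5,7,8,9,10} 15  {5,6,7,8,9,10} 20
  7 to go: {0,2,3,4,5,7,9} 1  {1,5,6,7,8,9,10} 35  {2,3,4,5,7,9,10} 7  {3,4,5,7,8,9,10} 21  {4,5,6,7,8,9,10} 35
  8 to go: {0,2,3,4,5,7,9,10} 8  {1,4,5,6,7,8,9,10} 70  {2,3,4,5,7,8,9,10} 28  {3,4,5,6,7,8,9,10} 56
  9 to go: {0,2,3,4,5,7,8,9,10} 36  {1,3,4,5,6,7,8,9,10} 126  {2,3,4,5,6,7,8,9,10} 84
  if 0:y drops first: 210 orders
  if 1:a drops first: 120 orders
heap linearizations: 330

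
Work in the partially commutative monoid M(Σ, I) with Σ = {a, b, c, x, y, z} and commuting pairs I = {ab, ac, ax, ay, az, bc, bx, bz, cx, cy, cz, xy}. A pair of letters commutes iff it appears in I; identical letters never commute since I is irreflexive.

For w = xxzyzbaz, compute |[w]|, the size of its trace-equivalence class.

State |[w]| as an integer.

24

0(x) covers ∅
1(x) covers 0:x
2(z) covers 1:x
3(y) covers 2:z
4(z) covers 3:y
5(b) covers 3:y
6(a) covers ∅
7(z) covers 4:z
floor of heap: 0:x, 6:a
completions by unplaced set U, small U first (add the entries for U minus each lowest piece of U):
  |U|=1: {5}:1  {6}:1  {7}:1
  |U|=2: {4,7}:1  {5,6}:2  {5,7}:2  {6,7}:2
  |U|=3: {4,5,7}:3  {4,6,7}:3  {5,6,7}:6
  |U|=4: {3,4,5,7}:3  {4,5,6,7}:12
  |U|=5: {2,3,4,5,7}:3  {3,4,5,6,7}:15
  |U|=6: {1,2,3,4,5,7}:3  {2,3,4,5,6,7}:18
  start at 0(x): 21
  start at 6(a): 3
sum over floor = 24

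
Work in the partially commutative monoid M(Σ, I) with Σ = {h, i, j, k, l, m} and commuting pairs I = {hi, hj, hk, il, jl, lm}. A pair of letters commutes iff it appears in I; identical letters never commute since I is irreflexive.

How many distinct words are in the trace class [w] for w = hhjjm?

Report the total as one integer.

6

drop 0:h onto floor
drop 1:h onto {0:h}
drop 2:j onto floor
drop 3:j onto {2:j}
drop 4:m onto {1:h, 3:j}
ground layer = {0:h, 2:j}
drop-orders for the pieces not yet dropped (sum over which currently-grounded one goes next):
  1 to go: {4} 1
  2 to go: {1,4} 1  {3,4} 1
  3 to go: {0,1,4} 1  {1,3,4} 2  {2,3,4} 1
  if 0:h drops first: 3 orders
  if 2:j drops first: 3 orders
heap linearizations: 6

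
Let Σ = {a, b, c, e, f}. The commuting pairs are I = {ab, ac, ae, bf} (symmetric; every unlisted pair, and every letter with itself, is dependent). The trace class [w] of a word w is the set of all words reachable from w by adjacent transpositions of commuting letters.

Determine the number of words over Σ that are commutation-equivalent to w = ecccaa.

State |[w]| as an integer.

15

drop 0:e onto floor
drop 1:c onto {0:e}
drop 2:c onto {1:c}
drop 3:c onto {2:c}
drop 4:a onto floor
drop 5:a onto {4:a}
ground layer = {0:e, 4:a}
drop-orders for the pieces not yet dropped (sum over which currently-grounded one goes next):
  1 to go: {3} 1  {5} 1
  2 to go: {2,3} 1  {3,5} 2  {4,5} 1
  3 to go: {1,2,3} 1  {2,3,5} 3  {3,4,5} 3
  4 to go: {0,1,2,3} 1  {1,2,3,5} 4  {2,3,4,5} 6
  if 0:e drops first: 10 orders
  if 4:a drops first: 5 orders
heap linearizations: 15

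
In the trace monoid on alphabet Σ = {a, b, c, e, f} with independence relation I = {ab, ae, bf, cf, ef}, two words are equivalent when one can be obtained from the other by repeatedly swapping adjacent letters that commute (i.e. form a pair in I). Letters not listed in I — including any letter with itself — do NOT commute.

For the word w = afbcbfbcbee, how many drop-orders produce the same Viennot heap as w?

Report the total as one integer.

81

drop 0:a onto floor
drop 1:f onto {0:a}
drop 2:b onto floor
drop 3:c onto {0:a, 2:b}
drop 4:b onto {3:c}
drop 5:f onto {1:f}
drop 6:b onto {4:b}
drop 7:c onto {6:b}
drop 8:b onto {7:c}
drop 9:e onto {8:b}
drop 10:e onto {9:e}
ground layer = {0:a, 2:b}
drop-orders for the pieces not yet dropped (sum over which currently-grounded one goes next):
  1 to go: {5} 1  {10} 1
  2 to go: {1,5} 1  {5,10} 2  {9,10} 1
  3 to go: {1,5,10} 3  {5,9,10} 3  {8,9,10} 1
  4 to go: {1,5,9,10} 6  {5,8,9,10} 4  {7,8,9,10} 1
  5 to go: {1,5,8,9,10} 10  {5,7,8,9,10} 5  {6,7,8,9,10} 1
  6 to go: {1,5,7,8,9,10} 15  {4,6,7,8,9,10} 1  {5,6,7,8,9,10} 6
  7 to go: {1,5,6,7,8,9,10} 21  {3,4,6,7,8,9,10} 1  {4,5,6,7,8,9,10} 7
  8 to go: {1,4,5,6,7,8,9,10} 28  {2,3,4,6,7,8,9,10} 1  {3,4,5,6,7,8,9,10} 8
  9 to go: {1,3,4,5,6,7,8,9,10} 36  {2,3,4,5,6,7,8,9,10} 9
  if 0:a drops first: 45 orders
  if 2:b drops first: 36 orders
heap linearizations: 81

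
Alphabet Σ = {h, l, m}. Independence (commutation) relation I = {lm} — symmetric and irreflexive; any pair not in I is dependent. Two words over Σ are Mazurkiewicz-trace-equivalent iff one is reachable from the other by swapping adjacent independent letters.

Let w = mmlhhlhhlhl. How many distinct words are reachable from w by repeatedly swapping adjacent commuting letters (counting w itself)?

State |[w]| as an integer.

drop 0:m onto floor
drop 1:m onto {0:m}
drop 2:l onto floor
drop 3:h onto {1:m, 2:l}
drop 4:h onto {3:h}
drop 5:l onto {4:h}
drop 6:h onto {5:l}
drop 7:h onto {6:h}
drop 8:l onto {7:h}
drop 9:h onto {8:l}
drop 10:l onto {9:h}
ground layer = {0:m, 2:l}
drop-orders for the pieces not yet dropped (sum over which currently-grounded one goes next):
  1 to go: {10} 1
  2 to go: {9,10} 1
  3 to go: {8,9,10} 1
  4 to go: {7,8,9,10} 1
  5 to go: {6,7,8,9,10} 1
  6 to go: {5,6,7,8,9,10} 1
  7 to go: {4,5,6,7,8,9,10} 1
  8 to go: {3,4,5,6,7,8,9,10} 1
  9 to go: {1,3,4,5,6,7,8,9,10} 1  {2,3,4,5,6,7,8,9,10} 1
  if 0:m drops first: 2 orders
  if 2:l drops first: 1 orders
heap linearizations: 3

3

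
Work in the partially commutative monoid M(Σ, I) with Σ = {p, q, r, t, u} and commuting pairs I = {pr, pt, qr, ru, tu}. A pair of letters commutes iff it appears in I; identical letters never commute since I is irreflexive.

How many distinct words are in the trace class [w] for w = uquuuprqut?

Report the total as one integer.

17

#0=u has no predecessor
#1=q depends on [0:u]
#2=u depends on [1:q]
#3=u depends on [2:u]
#4=u depends on [3:u]
#5=p depends on [4:u]
#6=r has no predecessor
#7=q depends on [5:p]
#8=u depends on [7:q]
#9=t depends on [6:r, 7:q]
sources: [0:u, 6:r]
N(rest) = Σ N(rest − s) over sources s of rest; N(one piece) = 1:
  size 1 → [8]=1  [9]=1
  size 2 → [6,9]=1  [8,9]=2
  size 3 → [6,8,9]=3  [7,8,9]=2
  size 4 → [5,7,8,9]=2  [6,7,8,9]=5
  size 5 → [4,5,7,8,9]=2  [5,6,7,8,9]=7
  size 6 → [3,4,5,7,8,9]=2  [4,5,6,7,8,9]=9
  size 7 → [2,3,4,5,7,8,9]=2  [3,4,5,6,7,8,9]=11
  size 8 → [1,2,3,4,5,7,8,9]=2  [2,3,4,5,6,7,8,9]=13
  first=0(u) contributes 15
  first=6(r) contributes 2
|[w]| = 17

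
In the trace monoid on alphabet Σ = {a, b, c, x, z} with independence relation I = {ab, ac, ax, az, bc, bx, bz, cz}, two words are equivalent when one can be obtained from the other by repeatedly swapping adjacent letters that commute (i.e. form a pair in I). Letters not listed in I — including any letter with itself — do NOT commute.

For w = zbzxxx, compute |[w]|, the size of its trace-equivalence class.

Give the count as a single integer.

6

drop 0:z onto floor
drop 1:b onto floor
drop 2:z onto {0:z}
drop 3:x onto {2:z}
drop 4:x onto {3:x}
drop 5:x onto {4:x}
ground layer = {0:z, 1:b}
drop-orders for the pieces not yet dropped (sum over which currently-grounded one goes next):
  1 to go: {1} 1  {5} 1
  2 to go: {1,5} 2  {4,5} 1
  3 to go: {1,4,5} 3  {3,4,5} 1
  4 to go: {1,3,4,5} 4  {2,3,4,5} 1
  if 0:z drops first: 5 orders
  if 1:b drops first: 1 orders
heap linearizations: 6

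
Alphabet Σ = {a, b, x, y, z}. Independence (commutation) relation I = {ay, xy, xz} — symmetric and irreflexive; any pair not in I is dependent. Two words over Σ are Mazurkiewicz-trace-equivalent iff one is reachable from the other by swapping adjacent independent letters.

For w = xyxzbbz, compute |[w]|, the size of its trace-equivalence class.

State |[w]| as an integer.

#0=x has no predecessor
#1=y has no predecessor
#2=x depends on [0:x]
#3=z depends on [1:y]
#4=b depends on [2:x, 3:z]
#5=b depends on [4:b]
#6=z depends on [5:b]
sources: [0:x, 1:y]
N(rest) = Σ N(rest − s) over sources s of rest; N(one piece) = 1:
  size 1 → [6]=1
  size 2 → [5,6]=1
  size 3 → [4,5,6]=1
  size 4 → [2,4,5,6]=1  [3,4,5,6]=1
  size 5 → [0,2,4,5,6]=1  [1,3,4,5,6]=1  [2,3,4,5,6]=2
  first=0(x) contributes 3
  first=1(y) contributes 3
|[w]| = 6

6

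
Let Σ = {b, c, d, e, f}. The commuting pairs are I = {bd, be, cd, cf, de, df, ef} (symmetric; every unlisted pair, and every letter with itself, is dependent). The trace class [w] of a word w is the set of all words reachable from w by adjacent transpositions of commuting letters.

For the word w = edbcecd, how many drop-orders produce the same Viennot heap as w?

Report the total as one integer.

42

0(e) covers ∅
1(d) covers ∅
2(b) covers ∅
3(c) covers 0:e, 2:b
4(e) covers 3:c
5(c) covers 4:e
6(d) covers 1:d
floor of heap: 0:e, 1:d, 2:b
completions by unplaced set U, small U first (add the entries for U minus each lowest piece of U):
  |U|=1: {5}:1  {6}:1
  |U|=2: {1,6}:1  {4,5}:1  {5,6}:2
  |U|=3: {1,5,6}:3  {3,4,5}:1  {4,5,6}:3
  |U|=4: {0,3,4,5}:1  {1,4,5,6}:6  {2,3,4,5}:1  {3,4,5,6}:4
  |U|=5: {0,2,3,4,5}:2  {0,3,4,5,6}:5  {1,3,4,5,6}:10  {2,3,4,5,6}:5
  start at 0(e): 15
  start at 1(d): 12
  start at 2(b): 15
sum over floor = 42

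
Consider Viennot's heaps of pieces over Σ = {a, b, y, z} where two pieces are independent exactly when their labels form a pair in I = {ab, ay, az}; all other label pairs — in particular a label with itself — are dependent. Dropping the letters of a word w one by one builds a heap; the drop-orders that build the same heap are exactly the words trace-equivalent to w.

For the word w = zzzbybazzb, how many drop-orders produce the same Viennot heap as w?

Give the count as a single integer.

10

0(z) covers ∅
1(z) covers 0:z
2(z) covers 1:z
3(b) covers 2:z
4(y) covers 3:b
5(b) covers 4:y
6(a) covers ∅
7(z) covers 5:b
8(z) covers 7:z
9(b) covers 8:z
floor of heap: 0:z, 6:a
completions by unplaced set U, small U first (add the entries for U minus each lowest piece of U):
  |U|=1: {6}:1  {9}:1
  |U|=2: {6,9}:2  {8,9}:1
  |U|=3: {6,8,9}:3  {7,8,9}:1
  |U|=4: {5,7,8,9}:1  {6,7,8,9}:4
  |U|=5: {4,5,7,8,9}:1  {5,6,7,8,9}:5
  |U|=6: {3,4,5,7,8,9}:1  {4,5,6,7,8,9}:6
  |U|=7: {2,3,4,5,7,8,9}:1  {3,4,5,6,7,8,9}:7
  |U|=8: {1,2,3,4,5,7,8,9}:1  {2,3,4,5,6,7,8,9}:8
  start at 0(z): 9
  start at 6(a): 1
sum over floor = 10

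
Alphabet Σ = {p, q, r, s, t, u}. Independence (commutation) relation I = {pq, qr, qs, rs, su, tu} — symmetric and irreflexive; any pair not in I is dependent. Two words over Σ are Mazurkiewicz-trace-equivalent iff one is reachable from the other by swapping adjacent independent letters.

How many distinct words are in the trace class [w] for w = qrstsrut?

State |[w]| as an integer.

drop 0:q onto floor
drop 1:r onto floor
drop 2:s onto floor
drop 3:t onto {0:q, 1:r, 2:s}
drop 4:s onto {3:t}
drop 5:r onto {3:t}
drop 6:u onto {5:r}
drop 7:t onto {4:s, 5:r}
ground layer = {0:q, 1:r, 2:s}
drop-orders for the pieces not yet dropped (sum over which currently-grounded one goes next):
  1 to go: {6} 1  {7} 1
  2 to go: {4,7} 1  {6,7} 2
  3 to go: {4,6,7} 3  {5,6,7} 2
  4 to go: {4,5,6,7} 5
  5 to go: {3,4,5,6,7} 5
  6 to go: {0,3,4,5,6,7} 5  {1,3,4,5,6,7} 5  {2,3,4,5,6,7} 5
  if 0:q drops first: 10 orders
  if 1:r drops first: 10 orders
  if 2:s drops first: 10 orders
heap linearizations: 30

30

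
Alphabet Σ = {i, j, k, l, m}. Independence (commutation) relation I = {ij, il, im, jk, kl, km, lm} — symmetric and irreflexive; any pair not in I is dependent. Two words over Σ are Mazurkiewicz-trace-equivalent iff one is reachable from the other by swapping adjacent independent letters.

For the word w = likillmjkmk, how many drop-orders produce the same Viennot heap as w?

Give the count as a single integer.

drop 0:l onto floor
drop 1:i onto floor
drop 2:k onto {1:i}
drop 3:i onto {2:k}
drop 4:l onto {0:l}
drop 5:l onto {4:l}
drop 6:m onto floor
drop 7:j onto {5:l, 6:m}
drop 8:k onto {3:i}
drop 9:m onto {7:j}
drop 10:k onto {8:k}
ground layer = {0:l, 1:i, 6:m}
drop-orders for the pieces not yet dropped (sum over which currently-grounded one goes next):
  1 to go: {9} 1  {10} 1
  2 to go: {7,9} 1  {8,10} 1  {9,10} 2
  3 to go: {3,8,10} 1  {5,7,9} 1  {6,7,9} 1  {7,9,10} 3  {8,9,10} 3
  4 to go: {2,3,8,10} 1  {3,8,9,10} 4  {4,5,7,9} 1  {5,6,7,9} 2  {5,7,9,10} 4  {6,7,9,10} 4  {7,8,9,10} 6
  5 to go: {0,4,5,7,9} 1  {1,2,3,8,10} 1  {2,3,8,9,10} 5  {3,7,8,9,10} 10  {4,5,6,7,9} 3  {4,5,7,9,10} 5  {5,6,7,9,10} 10  {5,7,8,9,10} 10  {6,7,8,9,10} 10
  6 to go: {0,4,5,6,7,9} 4  {0,4,5,7,9,10} 6  {1,2,3,8,9,10} 6  {2,3,7,8,9,10} 15  {3,5,7,8,9,10} 20  {3,6,7,8,9,10} 20  {4,5,6,7,9,10} 18  {4,5,7,8,9,10} 15  {5,6,7,8,9,10} 30
  7 to go: {0,4,5,6,7,9,10} 28  {0,4,5,7,8,9,10} 21  {1,2,3,7,8,9,10} 21  {2,3,5,7,8,9,10} 35  {2,3,6,7,8,9,10} 35  {3,4,5,7,8,9,10} 35  {3,5,6,7,8,9,10} 70  {4,5,6,7,8,9,10} 63
  8 to go: {0,3,4,5,7,8,9,10} 56  {0,4,5,6,7,8,9,10} 112  {1,2,3,5,7,8,9,10} 56  {1,2,3,6,7,8,9,10} 56  {2,3,4,5,7,8,9,10} 70  {2,3,5,6,7,8,9,10} 140  {3,4,5,6,7,8,9,10} 168
  9 to go: {0,2,3,4,5,7,8,9,10} 126  {0,3,4,5,6,7,8,9,10} 336  {1,2,3,4,5,7,8,9,10} 126  {1,2,3,5,6,7,8,9,10} 252  {2,3,4,5,6,7,8,9,10} 378
  if 0:l drops first: 756 orders
  if 1:i drops first: 840 orders
  if 6:m drops first: 252 orders
heap linearizations: 1848

1848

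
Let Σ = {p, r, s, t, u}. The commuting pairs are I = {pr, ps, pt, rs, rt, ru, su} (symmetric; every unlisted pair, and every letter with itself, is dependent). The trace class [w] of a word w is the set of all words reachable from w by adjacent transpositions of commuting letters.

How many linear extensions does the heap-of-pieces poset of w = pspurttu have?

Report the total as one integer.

#0=p has no predecessor
#1=s has no predecessor
#2=p depends on [0:p]
#3=u depends on [2:p]
#4=r has no predecessor
#5=t depends on [1:s, 3:u]
#6=t depends on [5:t]
#7=u depends on [6:t]
sources: [0:p, 1:s, 4:r]
N(rest) = Σ N(rest − s) over sources s of rest; N(one piece) = 1:
  size 1 → [4]=1  [7]=1
  size 2 → [4,7]=2  [6,7]=1
  size 3 → [4,6,7]=3  [5,6,7]=1
  size 4 → [1,5,6,7]=1  [3,5,6,7]=1  [4,5,6,7]=4
  size 5 → [1,3,5,6,7]=2  [1,4,5,6,7]=5  [2,3,5,6,7]=1  [3,4,5,6,7]=5
  size 6 → [0,2,3,5,6,7]=1  [1,2,3,5,6,7]=3  [1,3,4,5,6,7]=12  [2,3,4,5,6,7]=6
  first=0(p) contributes 21
  first=1(s) contributes 7
  first=4(r) contributes 4
|[w]| = 32

32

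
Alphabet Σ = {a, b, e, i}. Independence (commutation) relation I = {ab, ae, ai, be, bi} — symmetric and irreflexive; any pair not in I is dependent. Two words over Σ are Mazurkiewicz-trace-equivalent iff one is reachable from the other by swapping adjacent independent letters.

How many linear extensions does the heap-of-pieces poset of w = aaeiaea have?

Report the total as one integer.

#0=a has no predecessor
#1=a depends on [0:a]
#2=e has no predecessor
#3=i depends on [2:e]
#4=a depends on [1:a]
#5=e depends on [3:i]
#6=a depends on [4:a]
sources: [0:a, 2:e]
N(rest) = Σ N(rest − s) over sources s of rest; N(one piece) = 1:
  size 1 → [5]=1  [6]=1
  size 2 → [3,5]=1  [4,6]=1  [5,6]=2
  size 3 → [1,4,6]=1  [2,3,5]=1  [3,5,6]=3  [4,5,6]=3
  size 4 → [0,1,4,6]=1  [1,4,5,6]=4  [2,3,5,6]=4  [3,4,5,6]=6
  size 5 → [0,1,4,5,6]=5  [1,3,4,5,6]=10  [2,3,4,5,6]=10
  first=0(a) contributes 20
  first=2(e) contributes 15
|[w]| = 35

35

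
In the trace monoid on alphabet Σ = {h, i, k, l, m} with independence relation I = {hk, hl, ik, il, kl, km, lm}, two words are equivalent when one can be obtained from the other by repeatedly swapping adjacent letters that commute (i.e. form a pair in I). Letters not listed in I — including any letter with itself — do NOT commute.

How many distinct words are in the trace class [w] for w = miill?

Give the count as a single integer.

10

drop 0:m onto floor
drop 1:i onto {0:m}
drop 2:i onto {1:i}
drop 3:l onto floor
drop 4:l onto {3:l}
ground layer = {0:m, 3:l}
drop-orders for the pieces not yet dropped (sum over which currently-grounded one goes next):
  1 to go: {2} 1  {4} 1
  2 to go: {1,2} 1  {2,4} 2  {3,4} 1
  3 to go: {0,1,2} 1  {1,2,4} 3  {2,3,4} 3
  if 0:m drops first: 6 orders
  if 3:l drops first: 4 orders
heap linearizations: 10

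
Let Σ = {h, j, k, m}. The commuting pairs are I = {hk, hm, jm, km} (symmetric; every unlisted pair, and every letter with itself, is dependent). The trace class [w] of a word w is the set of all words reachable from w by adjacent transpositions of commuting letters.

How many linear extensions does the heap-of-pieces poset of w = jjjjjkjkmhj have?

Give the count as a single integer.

22

#0=j has no predecessor
#1=j depends on [0:j]
#2=j depends on [1:j]
#3=j depends on [2:j]
#4=j depends on [3:j]
#5=k depends on [4:j]
#6=j depends on [5:k]
#7=k depends on [6:j]
#8=m has no predecessor
#9=h depends on [6:j]
#10=j depends on [7:k, 9:h]
sources: [0:j, 8:m]
N(rest) = Σ N(rest − s) over sources s of rest; N(one piece) = 1:
  size 1 → [8]=1  [10]=1
  size 2 → [7,10]=1  [8,10]=2  [9,10]=1
  size 3 → [7,8,10]=3  [7,9,10]=2  [8,9,10]=3
  size 4 → [6,7,9,10]=2  [7,8,9,10]=8
  size 5 → [5,6,7,9,10]=2  [6,7,8,9,10]=10
  size 6 → [4,5,6,7,9,10]=2  [5,6,7,8,9,10]=12
  size 7 → [3,4,5,6,7,9,10]=2  [4,5,6,7,8,9,10]=14
  size 8 → [2,3,4,5,6,7,9,10]=2  [3,4,5,6,7,8,9,10]=16
  size 9 → [1,2,3,4,5,6,7,9,10]=2  [2,3,4,5,6,7,8,9,10]=18
  first=0(j) contributes 20
  first=8(m) contributes 2
|[w]| = 22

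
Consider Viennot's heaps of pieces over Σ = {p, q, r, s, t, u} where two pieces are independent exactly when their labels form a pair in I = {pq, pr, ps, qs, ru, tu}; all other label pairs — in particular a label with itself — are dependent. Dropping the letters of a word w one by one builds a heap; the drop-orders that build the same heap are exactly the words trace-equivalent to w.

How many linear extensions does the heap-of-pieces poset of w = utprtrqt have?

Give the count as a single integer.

drop 0:u onto floor
drop 1:t onto floor
drop 2:p onto {0:u, 1:t}
drop 3:r onto {1:t}
drop 4:t onto {2:p, 3:r}
drop 5:r onto {4:t}
drop 6:q onto {5:r}
drop 7:t onto {6:q}
ground layer = {0:u, 1:t}
drop-orders for the pieces not yet dropped (sum over which currently-grounded one goes next):
  1 to go: {7} 1
  2 to go: {6,7} 1
  3 to go: {5,6,7} 1
  4 to go: {4,5,6,7} 1
  5 to go: {2,4,5,6,7} 1  {3,4,5,6,7} 1
  6 to go: {0,2,4,5,6,7} 1  {2,3,4,5,6,7} 2
  if 0:u drops first: 2 orders
  if 1:t drops first: 3 orders
heap linearizations: 5

5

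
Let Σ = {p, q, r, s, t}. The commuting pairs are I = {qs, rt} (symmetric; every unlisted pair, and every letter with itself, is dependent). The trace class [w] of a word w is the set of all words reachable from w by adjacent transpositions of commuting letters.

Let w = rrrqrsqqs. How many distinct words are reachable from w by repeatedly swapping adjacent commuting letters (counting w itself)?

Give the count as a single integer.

drop 0:r onto floor
drop 1:r onto {0:r}
drop 2:r onto {1:r}
drop 3:q onto {2:r}
drop 4:r onto {3:q}
drop 5:s onto {4:r}
drop 6:q onto {4:r}
drop 7:q onto {6:q}
drop 8:s onto {5:s}
ground layer = {0:r}
drop-orders for the pieces not yet dropped (sum over which currently-grounded one goes next):
  1 to go: {7} 1  {8} 1
  2 to go: {5,8} 1  {6,7} 1  {7,8} 2
  3 to go: {5,7,8} 3  {6,7,8} 3
  4 to go: {5,6,7,8} 6
  5 to go: {4,5,6,7,8} 6
  6 to go: {3,4,5,6,7,8} 6
  7 to go: {2,3,4,5,6,7,8} 6
  if 0:r drops first: 6 orders

6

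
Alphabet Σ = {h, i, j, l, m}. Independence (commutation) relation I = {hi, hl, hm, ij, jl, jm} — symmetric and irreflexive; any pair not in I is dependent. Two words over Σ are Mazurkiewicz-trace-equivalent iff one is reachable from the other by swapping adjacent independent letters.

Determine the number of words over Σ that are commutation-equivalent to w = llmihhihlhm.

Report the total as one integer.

330

0(l) covers ∅
1(l) covers 0:l
2(m) covers 1:l
3(i) covers 2:m
4(h) covers ∅
5(h) covers 4:h
6(i) covers 3:i
7(h) covers 5:h
8(l) covers 6:i
9(h) covers 7:h
10(m) covers 8:l
floor of heap: 0:l, 4:h
completions by unplaced set U, small U first (add the entries for U minus each lowest piece of U):
  |U|=1: {9}:1  {10}:1
  |U|=2: {7,9}:1  {8,10}:1  {9,10}:2
  |U|=3: {5,7,9}:1  {6,8,10}:1  {7,9,10}:3  {8,9,10}:3
  |U|=4: {3,6,8,10}:1  {4,5,7,9}:1  {5,7,9,10}:4  {6,8,9,10}:4  {7,8,9,10}:6
  |U|=5: {2,3,6,8,10}:1  {3,6,8,9,10}:5  {4,5,7,9,10}:5  {5,7,8,9,10}:10  {6,7,8,9,10}:10
  |U|=6: {1,2,3,6,8,10}:1  {2,3,6,8,9,10}:6  {3,6,7,8,9,10}:15  {4,5,7,8,9,10}:15  {5,6,7,8,9,10}:20
  |U|=7: {0,1,2,3,6,8,10}:1  {1,2,3,6,8,9,10}:7  {2,3,6,7,8,9,10}:21  {3,5,6,7,8,9,10}:35  {4,5,6,7,8,9,10}:35
  |U|=8: {0,1,2,3,6,8,9,10}:8  {1,2,3,6,7,8,9,10}:28  {2,3,5,6,7,8,9,10}:56  {3,4,5,6,7,8,9,10}:70
  |U|=9: {0,1,2,3,6,7,8,9,10}:36  {1,2,3,5,6,7,8,9,10}:84  {2,3,4,5,6,7,8,9,10}:126
  start at 0(l): 210
  start at 4(h): 120
sum over floor = 330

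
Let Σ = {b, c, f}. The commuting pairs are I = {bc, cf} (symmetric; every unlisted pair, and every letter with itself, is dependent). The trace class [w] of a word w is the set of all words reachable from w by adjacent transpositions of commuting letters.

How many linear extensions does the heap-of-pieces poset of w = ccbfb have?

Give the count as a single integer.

10

#0=c has no predecessor
#1=c depends on [0:c]
#2=b has no predecessor
#3=f depends on [2:b]
#4=b depends on [3:f]
sources: [0:c, 2:b]
N(rest) = Σ N(rest − s) over sources s of rest; N(one piece) = 1:
  size 1 → [1]=1  [4]=1
  size 2 → [0,1]=1  [1,4]=2  [3,4]=1
  size 3 → [0,1,4]=3  [1,3,4]=3  [2,3,4]=1
  first=0(c) contributes 4
  first=2(b) contributes 6
|[w]| = 10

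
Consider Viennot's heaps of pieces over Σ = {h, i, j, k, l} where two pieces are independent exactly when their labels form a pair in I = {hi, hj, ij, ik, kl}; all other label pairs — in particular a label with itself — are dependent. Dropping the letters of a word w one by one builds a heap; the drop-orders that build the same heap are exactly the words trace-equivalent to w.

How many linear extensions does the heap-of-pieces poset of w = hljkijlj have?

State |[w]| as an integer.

#0=h has no predecessor
#1=l depends on [0:h]
#2=j depends on [1:l]
#3=k depends on [2:j]
#4=i depends on [1:l]
#5=j depends on [3:k]
#6=l depends on [4:i, 5:j]
#7=j depends on [6:l]
sources: [0:h]
N(rest) = Σ N(rest − s) over sources s of rest; N(one piece) = 1:
  size 1 → [7]=1
  size 2 → [6,7]=1
  size 3 → [4,6,7]=1  [5,6,7]=1
  size 4 → [3,5,6,7]=1  [4,5,6,7]=2
  size 5 → [2,3,5,6,7]=1  [3,4,5,6,7]=3
  size 6 → [2,3,4,5,6,7]=4
  first=0(h) contributes 4

4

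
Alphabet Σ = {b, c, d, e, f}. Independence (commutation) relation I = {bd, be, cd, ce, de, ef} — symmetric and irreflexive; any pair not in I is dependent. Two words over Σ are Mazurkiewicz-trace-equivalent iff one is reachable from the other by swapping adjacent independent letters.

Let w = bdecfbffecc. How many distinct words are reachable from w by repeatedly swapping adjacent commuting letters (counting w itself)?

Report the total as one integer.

drop 0:b onto floor
drop 1:d onto floor
drop 2:e onto floor
drop 3:c onto {0:b}
drop 4:f onto {1:d, 3:c}
drop 5:b onto {4:f}
drop 6:f onto {5:b}
drop 7:f onto {6:f}
drop 8:e onto {2:e}
drop 9:c onto {7:f}
drop 10:c onto {9:c}
ground layer = {0:b, 1:d, 2:e}
drop-orders for the pieces not yet dropped (sum over which currently-grounded one goes next):
  1 to go: {8} 1  {10} 1
  2 to go: {2,8} 1  {8,10} 2  {9,10} 1
  3 to go: {2,8,10} 3  {7,9,10} 1  {8,9,10} 3
  4 to go: {2,8,9,10} 6  {6,7,9,10} 1  {7,8,9,10} 4
  5 to go: {2,7,8,9,10} 10  {5,6,7,9,10} 1  {6,7,8,9,10} 5
  6 to go: {2,6,7,8,9,10} 15  {4,5,6,7,9,10} 1  {5,6,7,8,9,10} 6
  7 to go: {1,4,5,6,7,9,10} 1  {2,5,6,7,8,9,10} 21  {3,4,5,6,7,9,10} 1  {4,5,6,7,8,9,10} 7
  8 to go: {0,3,4,5,6,7,9,10} 1  {1,3,4,5,6,7,9,10} 2  {1,4,5,6,7,8,9,10} 8  {2,4,5,6,7,8,9,10} 28  {3,4,5,6,7,8,9,10} 8
  9 to go: {0,1,3,4,5,6,7,9,10} 3  {0,3,4,5,6,7,8,9,10} 9  {1,2,4,5,6,7,8,9,10} 36  {1,3,4,5,6,7,8,9,10} 18  {2,3,4,5,6,7,8,9,10} 36
  if 0:b drops first: 90 orders
  if 1:d drops first: 45 orders
  if 2:e drops first: 30 orders
heap linearizations: 165

165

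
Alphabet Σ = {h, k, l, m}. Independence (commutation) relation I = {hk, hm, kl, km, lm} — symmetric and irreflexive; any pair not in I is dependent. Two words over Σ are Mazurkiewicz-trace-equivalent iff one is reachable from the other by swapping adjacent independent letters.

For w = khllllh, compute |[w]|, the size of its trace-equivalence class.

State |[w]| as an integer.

7

piece 0:k — minimal
piece 1:h — minimal
piece 2:l rests on {1:h}
piece 3:l rests on {2:l}
piece 4:l rests on {3:l}
piece 5:l rests on {4:l}
piece 6:h rests on {5:l}
minimal pieces: {0:k, 1:h}
ways to finish when only these pieces remain (= sum over removing one remaining piece with nothing left below it):
  1 left: {0}→1  {6}→1
  2 left: {0,6}→2  {5,6}→1
  3 left: {0,5,6}→3  {4,5,6}→1
  4 left: {0,4,5,6}→4  {3,4,5,6}→1
  5 left: {0,3,4,5,6}→5  {2,3,4,5,6}→1
  placing 0:k first → 1 extensions
  placing 1:h first → 6 extensions
total linear extensions = 7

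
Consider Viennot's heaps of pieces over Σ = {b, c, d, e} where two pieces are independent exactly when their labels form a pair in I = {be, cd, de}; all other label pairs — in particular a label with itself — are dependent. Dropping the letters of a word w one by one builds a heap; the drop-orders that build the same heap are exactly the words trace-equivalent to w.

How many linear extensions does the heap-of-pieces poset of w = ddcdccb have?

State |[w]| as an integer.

20

0(d) covers ∅
1(d) covers 0:d
2(c) covers ∅
3(d) covers 1:d
4(c) covers 2:c
5(c) covers 4:c
6(b) covers 3:d, 5:c
floor of heap: 0:d, 2:c
completions by unplaced set U, small U first (add the entries for U minus each lowest piece of U):
  |U|=1: {6}:1
  |U|=2: {3,6}:1  {5,6}:1
  |U|=3: {1,3,6}:1  {3,5,6}:2  {4,5,6}:1
  |U|=4: {0,1,3,6}:1  {1,3,5,6}:3  {2,4,5,6}:1  {3,4,5,6}:3
  |U|=5: {0,1,3,5,6}:4  {1,3,4,5,6}:6  {2,3,4,5,6}:4
  start at 0(d): 10
  start at 2(c): 10
sum over floor = 20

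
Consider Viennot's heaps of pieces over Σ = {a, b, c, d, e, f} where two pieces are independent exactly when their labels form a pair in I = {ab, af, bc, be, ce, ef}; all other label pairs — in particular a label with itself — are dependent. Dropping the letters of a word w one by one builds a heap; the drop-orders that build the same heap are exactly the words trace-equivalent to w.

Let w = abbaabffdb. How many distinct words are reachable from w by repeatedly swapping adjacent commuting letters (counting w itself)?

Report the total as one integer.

#0=a has no predecessor
#1=b has no predecessor
#2=b depends on [1:b]
#3=a depends on [0:a]
#4=a depends on [3:a]
#5=b depends on [2:b]
#6=f depends on [5:b]
#7=f depends on [6:f]
#8=d depends on [4:a, 7:f]
#9=b depends on [8:d]
sources: [0:a, 1:b]
N(rest) = Σ N(rest − s) over sources s of rest; N(one piece) = 1:
  size 1 → [9]=1
  size 2 → [8,9]=1
  size 3 → [4,8,9]=1  [7,8,9]=1
  size 4 → [3,4,8,9]=1  [4,7,8,9]=2  [6,7,8,9]=1
  size 5 → [0,3,4,8,9]=1  [3,4,7,8,9]=3  [4,6,7,8,9]=3  [5,6,7,8,9]=1
  size 6 → [0,3,4,7,8,9]=4  [2,5,6,7,8,9]=1  [3,4,6,7,8,9]=6  [4,5,6,7,8,9]=4
  size 7 → [0,3,4,6,7,8,9]=10  [1,2,5,6,7,8,9]=1  [2,4,5,6,7,8,9]=5  [3,4,5,6,7,8,9]=10
  size 8 → [0,3,4,5,6,7,8,9]=20  [1,2,4,5,6,7,8,9]=6  [2,3,4,5,6,7,8,9]=15
  first=0(a) contributes 21
  first=1(b) contributes 35
|[w]| = 56

56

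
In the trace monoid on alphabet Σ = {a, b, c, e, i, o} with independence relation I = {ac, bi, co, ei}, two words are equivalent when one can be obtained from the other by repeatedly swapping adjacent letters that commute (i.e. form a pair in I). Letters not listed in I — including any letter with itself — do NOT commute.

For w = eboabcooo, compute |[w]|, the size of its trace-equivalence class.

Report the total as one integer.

0(e) covers ∅
1(b) covers 0:e
2(o) covers 1:b
3(a) covers 2:o
4(b) covers 3:a
5(c) covers 4:b
6(o) covers 4:b
7(o) covers 6:o
8(o) covers 7:o
floor of heap: 0:e
completions by unplaced set U, small U first (add the entries for U minus each lowest piece of U):
  |U|=1: {5}:1  {8}:1
  |U|=2: {5,8}:2  {7,8}:1
  |U|=3: {5,7,8}:3  {6,7,8}:1
  |U|=4: {5,6,7,8}:4
  |U|=5: {4,5,6,7,8}:4
  |U|=6: {3,4,5,6,7,8}:4
  |U|=7: {2,3,4,5,6,7,8}:4
  start at 0(e): 4

4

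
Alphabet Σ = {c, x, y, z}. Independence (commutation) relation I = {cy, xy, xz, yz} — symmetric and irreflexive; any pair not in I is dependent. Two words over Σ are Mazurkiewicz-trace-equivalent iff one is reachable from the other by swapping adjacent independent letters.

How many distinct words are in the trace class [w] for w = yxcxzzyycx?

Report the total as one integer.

360

drop 0:y onto floor
drop 1:x onto floor
drop 2:c onto {1:x}
drop 3:x onto {2:c}
drop 4:z onto {2:c}
drop 5:z onto {4:z}
drop 6:y onto {0:y}
drop 7:y onto {6:y}
drop 8:c onto {3:x, 5:z}
drop 9:x onto {8:c}
ground layer = {0:y, 1:x}
drop-orders for the pieces not yet dropped (sum over which currently-grounded one goes next):
  1 to go: {7} 1  {9} 1
  2 to go: {6,7} 1  {7,9} 2  {8,9} 1
  3 to go: {0,6,7} 1  {3,8,9} 1  {5,8,9} 1  {6,7,9} 3  {7,8,9} 3
  4 to go: {0,6,7,9} 4  {3,5,8,9} 2  {3,7,8,9} 4  {4,5,8,9} 1  {5,7,8,9} 4  {6,7,8,9} 6
  5 to go: {0,6,7,8,9} 10  {3,4,5,8,9} 3  {3,5,7,8,9} 10  {3,6,7,8,9} 10  {4,5,7,8,9} 5  {5,6,7,8,9} 10
  6 to go: {0,3,6,7,8,9} 20  {0,5,6,7,8,9} 20  {2,3,4,5,8,9} 3  {3,4,5,7,8,9} 18  {3,5,6,7,8,9} 30  {4,5,6,7,8,9} 15
  7 to go: {0,3,5,6,7,8,9} 70  {0,4,5,6,7,8,9} 35  {1,2,3,4,5,8,9} 3  {2,3,4,5,7,8,9} 21  {3,4,5,6,7,8,9} 63
  8 to go: {0,3,4,5,6,7,8,9} 168  {1,2,3,4,5,7,8,9} 24  {2,3,4,5,6,7,8,9} 84
  if 0:y drops first: 108 orders
  if 1:x drops first: 252 orders
heap linearizations: 360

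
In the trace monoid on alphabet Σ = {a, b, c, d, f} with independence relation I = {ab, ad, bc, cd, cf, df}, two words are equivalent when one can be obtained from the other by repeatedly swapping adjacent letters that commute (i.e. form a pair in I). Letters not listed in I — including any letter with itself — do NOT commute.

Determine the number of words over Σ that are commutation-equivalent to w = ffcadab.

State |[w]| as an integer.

drop 0:f onto floor
drop 1:f onto {0:f}
drop 2:c onto floor
drop 3:a onto {1:f, 2:c}
drop 4:d onto floor
drop 5:a onto {3:a}
drop 6:b onto {1:f, 4:d}
ground layer = {0:f, 2:c, 4:d}
drop-orders for the pieces not yet dropped (sum over which currently-grounded one goes next):
  1 to go: {5} 1  {6} 1
  2 to go: {3,5} 1  {4,6} 1  {5,6} 2
  3 to go: {2,3,5} 1  {3,5,6} 3  {4,5,6} 3
  4 to go: {1,3,5,6} 3  {2,3,5,6} 4  {3,4,5,6} 6
  5 to go: {0,1,3,5,6} 3  {1,2,3,5,6} 7  {1,3,4,5,6} 9  {2,3,4,5,6} 10
  if 0:f drops first: 26 orders
  if 2:c drops first: 12 orders
  if 4:d drops first: 10 orders
heap linearizations: 48

48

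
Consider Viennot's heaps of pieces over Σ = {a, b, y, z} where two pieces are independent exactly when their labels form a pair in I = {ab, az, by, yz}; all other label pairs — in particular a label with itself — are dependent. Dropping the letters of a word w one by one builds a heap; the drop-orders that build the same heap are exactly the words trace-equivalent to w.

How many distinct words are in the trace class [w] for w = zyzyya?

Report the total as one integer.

#0=z has no predecessor
#1=y has no predecessor
#2=z depends on [0:z]
#3=y depends on [1:y]
#4=y depends on [3:y]
#5=a depends on [4:y]
sources: [0:z, 1:y]
N(rest) = Σ N(rest − s) over sources s of rest; N(one piece) = 1:
  size 1 → [2]=1  [5]=1
  size 2 → [0,2]=1  [2,5]=2  [4,5]=1
  size 3 → [0,2,5]=3  [2,4,5]=3  [3,4,5]=1
  size 4 → [0,2,4,5]=6  [1,3,4,5]=1  [2,3,4,5]=4
  first=0(z) contributes 5
  first=1(y) contributes 10
|[w]| = 15

15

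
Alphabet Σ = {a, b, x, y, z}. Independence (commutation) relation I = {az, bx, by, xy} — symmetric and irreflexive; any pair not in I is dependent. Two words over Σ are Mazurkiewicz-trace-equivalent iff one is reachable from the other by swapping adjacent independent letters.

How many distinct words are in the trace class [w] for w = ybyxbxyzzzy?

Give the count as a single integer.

#0=y has no predecessor
#1=b has no predecessor
#2=y depends on [0:y]
#3=x has no predecessor
#4=b depends on [1:b]
#5=x depends on [3:x]
#6=y depends on [2:y]
#7=z depends on [4:b, 5:x, 6:y]
#8=z depends on [7:z]
#9=z depends on [8:z]
#10=y depends on [9:z]
sources: [0:y, 1:b, 3:x]
N(rest) = Σ N(rest − s) over sources s of rest; N(one piece) = 1:
  size 1 → [10]=1
  size 2 → [9,10]=1
  size 3 → [8,9,10]=1
  size 4 → [7,8,9,10]=1
  size 5 → [4,7,8,9,10]=1  [5,7,8,9,10]=1  [6,7,8,9,10]=1
  size 6 → [1,4,7,8,9,10]=1  [2,6,7,8,9,10]=1  [3,5,7,8,9,10]=1  [4,5,7,8,9,10]=2  [4,6,7,8,9,10]=2  [5,6,7,8,9,10]=2
  size 7 → [0,2,6,7,8,9,10]=1  [1,4,5,7,8,9,10]=3  [1,4,6,7,8,9,10]=3  [2,4,6,7,8,9,10]=3  [2,5,6,7,8,9,10]=3  [3,4,5,7,8,9,10]=3  [3,5,6,7,8,9,10]=3  [4,5,6,7,8,9,10]=6
  size 8 → [0,2,4,6,7,8,9,10]=4  [0,2,5,6,7,8,9,10]=4  [1,2,4,6,7,8,9,10]=6  [1,3,4,5,7,8,9,10]=6  [1,4,5,6,7,8,9,10]=12  [2,3,5,6,7,8,9,10]=6  [2,4,5,6,7,8,9,10]=12  [3,4,5,6,7,8,9,10]=12
  size 9 → [0,1,2,4,6,7,8,9,10]=10  [0,2,3,5,6,7,8,9,10]=10  [0,2,4,5,6,7,8,9,10]=20  [1,2,4,5,6,7,8,9,10]=30  [1,3,4,5,6,7,8,9,10]=30  [2,3,4,5,6,7,8,9,10]=30
  first=0(y) contributes 90
  first=1(b) contributes 60
  first=3(x) contributes 60
|[w]| = 210

210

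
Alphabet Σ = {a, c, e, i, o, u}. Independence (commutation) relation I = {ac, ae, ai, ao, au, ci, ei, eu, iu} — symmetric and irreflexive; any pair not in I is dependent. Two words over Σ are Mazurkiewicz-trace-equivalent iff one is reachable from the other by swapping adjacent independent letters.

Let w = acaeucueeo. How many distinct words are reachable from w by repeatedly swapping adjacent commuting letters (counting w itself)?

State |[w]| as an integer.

270

drop 0:a onto floor
drop 1:c onto floor
drop 2:a onto {0:a}
drop 3:e onto {1:c}
drop 4:u onto {1:c}
drop 5:c onto {3:e, 4:u}
drop 6:u onto {5:c}
drop 7:e onto {5:c}
drop 8:e onto {7:e}
drop 9:o onto {6:u, 8:e}
ground layer = {0:a, 1:c}
drop-orders for the pieces not yet dropped (sum over which currently-grounded one goes next):
  1 to go: {2} 1  {9} 1
  2 to go: {0,2} 1  {2,9} 2  {6,9} 1  {8,9} 1
  3 to go: {0,2,9} 3  {2,6,9} 3  {2,8,9} 3  {6,8,9} 2  {7,8,9} 1
  4 to go: {0,2,6,9} 6  {0,2,8,9} 6  {2,6,8,9} 8  {2,7,8,9} 4  {6,7,8,9} 3
  5 to go: {0,2,6,8,9} 20  {0,2,7,8,9} 10  {2,6,7,8,9} 15  {5,6,7,8,9} 3
  6 to go: {0,2,6,7,8,9} 45  {2,5,6,7,8,9} 18  {3,5,6,7,8,9} 3  {4,5,6,7,8,9} 3
  7 to go: {0,2,5,6,7,8,9} 63  {2,3,5,6,7,8,9} 21  {2,4,5,6,7,8,9} 21  {3,4,5,6,7,8,9} 6
  8 to go: {0,2,3,5,6,7,8,9} 84  {0,2,4,5,6,7,8,9} 84  {1,3,4,5,6,7,8,9} 6  {2,3,4,5,6,7,8,9} 48
  if 0:a drops first: 54 orders
  if 1:c drops first: 216 orders
heap linearizations: 270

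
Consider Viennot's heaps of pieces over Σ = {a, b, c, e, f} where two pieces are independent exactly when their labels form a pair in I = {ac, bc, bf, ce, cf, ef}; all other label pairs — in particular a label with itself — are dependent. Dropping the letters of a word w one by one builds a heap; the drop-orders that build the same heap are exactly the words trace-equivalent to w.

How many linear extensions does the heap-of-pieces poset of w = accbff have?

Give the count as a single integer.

0(a) covers ∅
1(c) covers ∅
2(c) covers 1:c
3(b) covers 0:a
4(f) covers 0:a
5(f) covers 4:f
floor of heap: 0:a, 1:c
completions by unplaced set U, small U first (add the entries for U minus each lowest piece of U):
  |U|=1: {2}:1  {3}:1  {5}:1
  |U|=2: {1,2}:1  {2,3}:2  {2,5}:2  {3,5}:2  {4,5}:1
  |U|=3: {1,2,3}:3  {1,2,5}:3  {2,3,5}:6  {2,4,5}:3  {3,4,5}:3
  |U|=4: {0,3,4,5}:3  {1,2,3,5}:12  {1,2,4,5}:6  {2,3,4,5}:12
  start at 0(a): 30
  start at 1(c): 15
sum over floor = 45

45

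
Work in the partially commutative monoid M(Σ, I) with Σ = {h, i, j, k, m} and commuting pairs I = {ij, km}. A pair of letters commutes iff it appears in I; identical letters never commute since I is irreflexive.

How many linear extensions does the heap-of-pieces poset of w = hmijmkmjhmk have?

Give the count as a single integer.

12

drop 0:h onto floor
drop 1:m onto {0:h}
drop 2:i onto {1:m}
drop 3:j onto {1:m}
drop 4:m onto {2:i, 3:j}
drop 5:k onto {2:i, 3:j}
drop 6:m onto {4:m}
drop 7:j onto {5:k, 6:m}
drop 8:h onto {7:j}
drop 9:m onto {8:h}
drop 10:k onto {8:h}
ground layer = {0:h}
drop-orders for the pieces not yet dropped (sum over which currently-grounded one goes next):
  1 to go: {9} 1  {10} 1
  2 to go: {9,10} 2
  3 to go: {8,9,10} 2
  4 to go: {7,8,9,10} 2
  5 to go: {5,7,8,9,10} 2  {6,7,8,9,10} 2
  6 to go: {4,6,7,8,9,10} 2  {5,6,7,8,9,10} 4
  7 to go: {4,5,6,7,8,9,10} 6
  8 to go: {2,4,5,6,7,8,9,10} 6  {3,4,5,6,7,8,9,10} 6
  9 to go: {2,3,4,5,6,7,8,9,10} 12
  if 0:h drops first: 12 orders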